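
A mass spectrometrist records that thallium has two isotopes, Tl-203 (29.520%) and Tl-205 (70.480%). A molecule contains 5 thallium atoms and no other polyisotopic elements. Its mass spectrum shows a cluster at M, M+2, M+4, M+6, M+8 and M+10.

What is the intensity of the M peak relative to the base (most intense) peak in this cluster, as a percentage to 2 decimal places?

0.62%

Term probabilities: M 0.0022, M+2 0.0268, M+4 0.1278, M+6 0.3051, M+8 0.3642, M+10 0.1739. Base peak = M+8.
P(M+8) = C(5,4) × 0.29520^1 × 0.70480^4 = 5 × 0.2952 × 0.24675365 = 0.364208 (base)
P(M) = C(5,0) × 0.29520^5 × 0.70480^0 = 1 × 0.00224172 × 1.0000 = 0.002242
Relative intensity = 0.002242 / 0.364208 × 100 = 0.62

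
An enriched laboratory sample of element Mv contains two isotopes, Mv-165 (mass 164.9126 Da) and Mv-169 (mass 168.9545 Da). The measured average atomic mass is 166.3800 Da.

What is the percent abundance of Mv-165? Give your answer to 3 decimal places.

Let x be the fractional abundance of Mv-165; then Mv-169 has abundance 1 − x.
164.9126·x + 168.9545·(1 − x) = 166.3800
(164.9126 − 168.9545)·x = 166.3800 − 168.9545
x = -2.5745 / -4.0419 = 0.63695 → 63.695% Mv-165, 36.305% Mv-169.

63.695%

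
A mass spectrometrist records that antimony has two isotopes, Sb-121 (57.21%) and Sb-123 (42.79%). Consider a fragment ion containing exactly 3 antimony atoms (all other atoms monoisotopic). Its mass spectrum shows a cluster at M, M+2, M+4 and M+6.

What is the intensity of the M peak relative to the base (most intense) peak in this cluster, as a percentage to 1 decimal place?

Binomial terms of (0.5721 + 0.4279)^3: M 0.1872, M+2 0.4202, M+4 0.3143, M+6 0.0783 → M+2 is the base peak.
P(M+2) = C(3,1) × 0.5721^2 × 0.4279^1 = 3 × 0.32729841 × 0.4279 = 0.420153 (base)
P(M) = C(3,0) × 0.5721^3 × 0.4279^0 = 1 × 0.18724742 × 1.0000 = 0.187247
Relative intensity = 0.187247 / 0.420153 × 100 = 44.6

44.6%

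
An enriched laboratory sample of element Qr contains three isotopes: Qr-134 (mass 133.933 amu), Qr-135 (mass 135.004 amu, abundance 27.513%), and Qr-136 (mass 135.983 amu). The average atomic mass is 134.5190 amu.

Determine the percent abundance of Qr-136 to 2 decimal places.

14.21%

Let x and y be the fractions of Qr-134 and Qr-136. Then x + y = 1 − 0.27513 = 0.72487 and 133.933x + 135.983y = 134.5190 − 0.27513×135.004 = 97.37534948.
Substituting: 133.933x + 135.983(0.72487 − x) = 97.37534948
(133.933 − 135.983)x = -1.19464773  ⇒  x = 0.58275, y = 0.14212
Qr-134: 58.28%, Qr-136: 14.21%.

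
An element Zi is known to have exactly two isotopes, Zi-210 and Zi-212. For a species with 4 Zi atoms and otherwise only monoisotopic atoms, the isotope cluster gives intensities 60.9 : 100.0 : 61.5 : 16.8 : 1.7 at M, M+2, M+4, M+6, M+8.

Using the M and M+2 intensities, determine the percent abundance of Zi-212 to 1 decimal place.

29.1%

If p is the fraction of Zi that is Zi-210, then I(M+2)/I(M) = [C(4,1)·p^3·(1−p)] / p^4 = 4·(1−p)/p = 100.0/60.9 = 1.6420
(1−p)/p = 1.6420/4 = 0.4105  ⇒  p = 1/(1 + 0.4105) = 0.7090
Zi-210: 70.9%, Zi-212: 29.1%.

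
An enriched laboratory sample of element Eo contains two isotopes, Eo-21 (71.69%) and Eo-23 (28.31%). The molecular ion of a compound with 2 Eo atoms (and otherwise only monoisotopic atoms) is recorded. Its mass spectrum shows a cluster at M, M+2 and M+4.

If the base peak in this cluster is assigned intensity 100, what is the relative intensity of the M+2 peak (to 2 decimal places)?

78.98

Term probabilities: M 0.5139, M+2 0.4059, M+4 0.0801. Base peak = M.
P(M) = C(2,0) × 0.7169^2 × 0.2831^0 = 1 × 0.51394561 × 1.0000 = 0.513946 (base)
P(M+2) = C(2,1) × 0.7169^1 × 0.2831^1 = 2 × 0.7169 × 0.2831 = 0.405909
Relative intensity = 0.405909 / 0.513946 × 100 = 78.98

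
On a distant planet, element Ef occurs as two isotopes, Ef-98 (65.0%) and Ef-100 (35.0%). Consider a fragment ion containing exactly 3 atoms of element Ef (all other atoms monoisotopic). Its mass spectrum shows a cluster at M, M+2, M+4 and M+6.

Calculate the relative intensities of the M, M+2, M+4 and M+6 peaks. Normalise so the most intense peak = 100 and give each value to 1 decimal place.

61.9 : 100.0 : 53.8 : 9.7

Expanding (0.650 + 0.350)^3:
P(M) = 0.650^3 = 0.274625
P(M+2) = 3 × 0.650^2 × 0.350^1 = 0.443625
P(M+4) = 3 × 0.650^1 × 0.350^2 = 0.238875
P(M+6) = 0.350^3 = 0.042875
The M+2 peak is largest (0.443625); scaling to 100 gives 61.9 : 100.0 : 53.8 : 9.7.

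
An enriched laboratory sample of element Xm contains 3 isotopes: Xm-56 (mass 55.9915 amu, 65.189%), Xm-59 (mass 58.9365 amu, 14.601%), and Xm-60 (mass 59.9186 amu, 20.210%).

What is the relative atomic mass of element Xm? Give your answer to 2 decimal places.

Average mass = Σ (abundance × isotope mass) = 0.65189 × 55.9915 + 0.14601 × 58.9365 + 0.20210 × 59.9186
= 36.50030 + 8.60532 + 12.10955 = 57.21517 amu

57.22 amu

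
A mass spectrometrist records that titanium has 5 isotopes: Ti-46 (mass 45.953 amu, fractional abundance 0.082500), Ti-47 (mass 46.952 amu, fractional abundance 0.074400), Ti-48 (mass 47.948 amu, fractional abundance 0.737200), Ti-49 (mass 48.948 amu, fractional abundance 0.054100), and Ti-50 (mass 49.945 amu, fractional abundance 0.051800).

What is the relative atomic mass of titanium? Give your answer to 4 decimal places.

47.8669 amu

Ar = Σ fᵢ·mᵢ = 0.082500 × 45.953 + 0.074400 × 46.952 + 0.737200 × 47.948 + 0.054100 × 48.948 + 0.051800 × 49.945
= 3.79112 + 3.49323 + 35.34727 + 2.64809 + 2.58715 = 47.86686 amu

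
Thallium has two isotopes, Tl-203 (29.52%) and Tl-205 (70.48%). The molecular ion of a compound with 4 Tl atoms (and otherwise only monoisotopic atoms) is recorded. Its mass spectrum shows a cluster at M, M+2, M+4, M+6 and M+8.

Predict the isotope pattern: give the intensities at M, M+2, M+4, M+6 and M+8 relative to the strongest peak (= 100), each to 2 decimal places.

1.84 : 17.54 : 62.83 : 100.00 : 59.69

Each Tl atom is independently Tl-203 (p = 0.2952) or Tl-205 (q = 0.7048); the cluster is the binomial expansion (p + q)^4.
P(M) = 0.2952^4 = 0.007594
P(M+2) = 4 × 0.2952^3 × 0.7048^1 = 0.072523
P(M+4) = 6 × 0.2952^2 × 0.7048^2 = 0.259726
P(M+6) = 4 × 0.2952^1 × 0.7048^3 = 0.413403
P(M+8) = 0.7048^4 = 0.246754
The M+6 peak is largest (0.413403); scaling to 100 gives 1.84 : 17.54 : 62.83 : 100.00 : 59.69.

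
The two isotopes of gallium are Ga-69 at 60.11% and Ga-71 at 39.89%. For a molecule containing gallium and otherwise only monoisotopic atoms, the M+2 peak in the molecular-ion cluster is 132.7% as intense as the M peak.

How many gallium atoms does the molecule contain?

The M+2/M ratio from n Ga atoms is n · q/p = n · 0.3989/0.6011.
n = 1.327 × 0.6011/0.3989 = 2.00 ≈ 2

2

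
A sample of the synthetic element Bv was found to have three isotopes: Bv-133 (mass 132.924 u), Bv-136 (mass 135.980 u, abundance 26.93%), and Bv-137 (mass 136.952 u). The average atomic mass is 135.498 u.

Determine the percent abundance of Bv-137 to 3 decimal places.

Let x and y be the fractions of Bv-133 and Bv-137. Then x + y = 1 − 0.2693 = 0.7307 and 132.924x + 136.952y = 135.498 − 0.2693×135.980 = 98.878586.
Substituting: 132.924x + 136.952(0.7307 − x) = 98.878586
(132.924 − 136.952)x = -1.1922404  ⇒  x = 0.29599, y = 0.43471
Bv-133: 29.599%, Bv-137: 43.471%.

43.471%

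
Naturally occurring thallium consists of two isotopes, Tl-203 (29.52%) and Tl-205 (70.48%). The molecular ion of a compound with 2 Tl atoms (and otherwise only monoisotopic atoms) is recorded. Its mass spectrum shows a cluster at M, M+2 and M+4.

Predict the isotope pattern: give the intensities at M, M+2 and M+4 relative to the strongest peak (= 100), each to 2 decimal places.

Expanding (0.2952 + 0.7048)^2:
P(M) = 0.2952^2 = 0.087143
P(M+2) = 2 × 0.2952^1 × 0.7048^1 = 0.416114
P(M+4) = 0.7048^2 = 0.496743
The M+4 peak is largest (0.496743); scaling to 100 gives 17.54 : 83.77 : 100.00.

17.54 : 83.77 : 100.00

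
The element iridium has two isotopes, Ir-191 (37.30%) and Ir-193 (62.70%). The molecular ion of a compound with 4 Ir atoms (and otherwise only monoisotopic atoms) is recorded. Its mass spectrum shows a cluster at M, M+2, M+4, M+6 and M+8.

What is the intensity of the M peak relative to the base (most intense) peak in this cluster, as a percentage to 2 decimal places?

Binomial terms of (0.3730 + 0.6270)^4: M 0.0194, M+2 0.1302, M+4 0.3282, M+6 0.3678, M+8 0.1546 → M+6 is the base peak.
P(M+6) = C(4,3) × 0.3730^1 × 0.6270^3 = 4 × 0.3730 × 0.24649188 = 0.367766 (base)
P(M) = C(4,0) × 0.3730^4 × 0.6270^0 = 1 × 0.01935688 × 1.0000 = 0.019357
Relative intensity = 0.019357 / 0.367766 × 100 = 5.26

5.26%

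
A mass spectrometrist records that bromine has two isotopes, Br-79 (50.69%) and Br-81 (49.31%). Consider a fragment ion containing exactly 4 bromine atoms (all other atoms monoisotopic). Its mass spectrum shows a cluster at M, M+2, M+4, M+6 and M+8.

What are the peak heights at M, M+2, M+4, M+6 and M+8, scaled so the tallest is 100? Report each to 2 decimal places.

17.61 : 68.53 : 100.00 : 64.85 : 15.77

The 4 Br atoms are independent, so intensities follow the terms of (0.5069 + 0.4931)^4.
P(M) = 0.5069^4 = 0.066022
P(M+2) = 4 × 0.5069^3 × 0.4931^1 = 0.256899
P(M+4) = 6 × 0.5069^2 × 0.4931^2 = 0.374857
P(M+6) = 4 × 0.5069^1 × 0.4931^3 = 0.243101
P(M+8) = 0.4931^4 = 0.059121
The M+4 peak is largest (0.374857); scaling to 100 gives 17.61 : 68.53 : 100.00 : 64.85 : 15.77.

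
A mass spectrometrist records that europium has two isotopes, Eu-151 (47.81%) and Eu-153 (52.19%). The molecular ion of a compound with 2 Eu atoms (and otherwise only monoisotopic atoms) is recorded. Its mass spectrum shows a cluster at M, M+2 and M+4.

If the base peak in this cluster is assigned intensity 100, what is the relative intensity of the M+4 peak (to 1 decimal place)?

54.6

Binomial terms of (0.4781 + 0.5219)^2: M 0.2286, M+2 0.4990, M+4 0.2724 → M+2 is the base peak.
P(M+2) = C(2,1) × 0.4781^1 × 0.5219^1 = 2 × 0.4781 × 0.5219 = 0.499041 (base)
P(M+4) = C(2,2) × 0.4781^0 × 0.5219^2 = 1 × 1.0000 × 0.27237961 = 0.272380
Relative intensity = 0.272380 / 0.499041 × 100 = 54.6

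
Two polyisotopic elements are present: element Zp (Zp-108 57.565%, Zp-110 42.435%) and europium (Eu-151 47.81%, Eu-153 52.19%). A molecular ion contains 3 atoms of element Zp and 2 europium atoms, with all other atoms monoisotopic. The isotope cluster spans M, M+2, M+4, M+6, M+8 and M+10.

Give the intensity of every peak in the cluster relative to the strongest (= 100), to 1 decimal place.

Element Zp pattern (n=3): 0.19075482 : 0.4218543 : 0.31097693 : 0.07641394
Europium pattern (n=2): 0.22857961 : 0.49904078 : 0.27237961
Convolve the two distributions (both contribute in 2-u steps):
  M: 0.19075482×0.22857961 = 0.043603
  M+2: 0.19075482×0.49904078 + 0.4218543×0.22857961 = 0.191622
  M+4: 0.19075482×0.27237961 + 0.4218543×0.49904078 + 0.31097693×0.22857961 = 0.333563
  M+6: 0.4218543×0.27237961 + 0.31097693×0.49904078 + 0.07641394×0.22857961 = 0.287561
  M+8: 0.31097693×0.27237961 + 0.07641394×0.49904078 = 0.122837
  M+10: 0.07641394×0.27237961 = 0.020814
Scale to base peak (0.333563) = 100: 13.1 : 57.4 : 100.0 : 86.2 : 36.8 : 6.2

13.1 : 57.4 : 100.0 : 86.2 : 36.8 : 6.2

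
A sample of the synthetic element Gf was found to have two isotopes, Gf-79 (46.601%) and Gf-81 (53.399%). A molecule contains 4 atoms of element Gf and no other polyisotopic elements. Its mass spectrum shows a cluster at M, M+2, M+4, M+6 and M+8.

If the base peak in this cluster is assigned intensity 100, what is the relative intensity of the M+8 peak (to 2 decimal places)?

21.88

Term probabilities: M 0.0472, M+2 0.2162, M+4 0.3715, M+6 0.2838, M+8 0.0813. Base peak = M+4.
P(M+4) = C(4,2) × 0.46601^2 × 0.53399^2 = 6 × 0.21716532 × 0.28514532 = 0.371542 (base)
P(M+8) = C(4,4) × 0.46601^0 × 0.53399^4 = 1 × 1.0000 × 0.08130785 = 0.081308
Relative intensity = 0.081308 / 0.371542 × 100 = 21.88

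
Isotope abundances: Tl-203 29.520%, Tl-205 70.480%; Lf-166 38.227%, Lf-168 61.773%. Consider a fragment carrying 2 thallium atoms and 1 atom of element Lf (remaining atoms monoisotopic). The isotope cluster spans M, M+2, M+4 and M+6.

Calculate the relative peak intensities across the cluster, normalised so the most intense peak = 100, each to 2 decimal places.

7.45 : 47.64 : 100.00 : 68.66

Thallium pattern (n=2): 0.08714304 : 0.41611392 : 0.49674304
Element Lf pattern (n=1): 0.38227 : 0.61773
Convolve the two distributions (both contribute in 2-u steps):
  M: 0.08714304×0.38227 = 0.033312
  M+2: 0.08714304×0.61773 + 0.41611392×0.38227 = 0.212899
  M+4: 0.41611392×0.61773 + 0.49674304×0.38227 = 0.446936
  M+6: 0.49674304×0.61773 = 0.306853
Scale to base peak (0.446936) = 100: 7.45 : 47.64 : 100.00 : 68.66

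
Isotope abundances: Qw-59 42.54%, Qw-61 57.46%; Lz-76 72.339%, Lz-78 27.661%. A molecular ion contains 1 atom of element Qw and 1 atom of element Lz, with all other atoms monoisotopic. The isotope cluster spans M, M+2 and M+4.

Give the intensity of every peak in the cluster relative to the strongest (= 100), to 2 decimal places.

Element Qw pattern (n=1): 0.4254 : 0.5746
Element Lz pattern (n=1): 0.72339 : 0.27661
Convolve the two distributions (both contribute in 2-u steps):
  M: 0.4254×0.72339 = 0.307730
  M+2: 0.4254×0.27661 + 0.5746×0.72339 = 0.533330
  M+4: 0.5746×0.27661 = 0.158940
Scale to base peak (0.533330) = 100: 57.70 : 100.00 : 29.80

57.70 : 100.00 : 29.80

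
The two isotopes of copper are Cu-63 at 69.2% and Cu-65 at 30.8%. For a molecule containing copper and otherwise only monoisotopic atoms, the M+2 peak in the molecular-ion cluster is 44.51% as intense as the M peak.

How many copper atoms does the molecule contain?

The M+2/M ratio from n Cu atoms is n · q/p = n · 0.308/0.692.
n = 0.4451 × 0.692/0.308 = 1.00 ≈ 1

1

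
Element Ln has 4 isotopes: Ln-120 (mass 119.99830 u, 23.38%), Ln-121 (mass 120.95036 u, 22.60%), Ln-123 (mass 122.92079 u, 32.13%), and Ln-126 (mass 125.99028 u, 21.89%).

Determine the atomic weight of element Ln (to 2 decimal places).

Weight each isotope mass by its fractional abundance: 0.2338 × 119.99830 + 0.2260 × 120.95036 + 0.3213 × 122.92079 + 0.2189 × 125.99028
= 28.055603 + 27.334781 + 39.494450 + 27.579272 = 122.464106 u

122.46 u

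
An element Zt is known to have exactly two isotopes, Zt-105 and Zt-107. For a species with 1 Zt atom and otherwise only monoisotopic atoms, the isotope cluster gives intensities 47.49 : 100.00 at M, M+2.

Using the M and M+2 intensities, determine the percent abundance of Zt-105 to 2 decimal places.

32.20%

Write p for the Zt-105 fraction. I(M+2)/I(M) = [C(1,1)·p^0·(1−p)] / p^1 = 1·(1−p)/p = 100.00/47.49 = 2.1057
(1−p)/p = 2.1057/1 = 2.1057  ⇒  p = 1/(1 + 2.1057) = 0.3220
Zt-105: 32.20%, Zt-107: 67.80%.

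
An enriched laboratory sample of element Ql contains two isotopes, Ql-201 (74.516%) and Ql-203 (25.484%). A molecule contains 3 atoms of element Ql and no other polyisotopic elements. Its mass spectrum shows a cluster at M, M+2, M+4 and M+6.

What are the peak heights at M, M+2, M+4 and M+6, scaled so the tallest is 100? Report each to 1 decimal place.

97.5 : 100.0 : 34.2 : 3.9

Expanding (0.74516 + 0.25484)^3:
P(M) = 0.74516^3 = 0.413760
P(M+2) = 3 × 0.74516^2 × 0.25484^1 = 0.424510
P(M+4) = 3 × 0.74516^1 × 0.25484^2 = 0.145180
P(M+6) = 0.25484^3 = 0.016550
The M+2 peak is largest (0.424510); scaling to 100 gives 97.5 : 100.0 : 34.2 : 3.9.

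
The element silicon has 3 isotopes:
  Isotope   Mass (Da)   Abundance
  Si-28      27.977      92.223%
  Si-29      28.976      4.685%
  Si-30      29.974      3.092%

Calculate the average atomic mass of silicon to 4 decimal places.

28.0856 Da

Average mass = Σ (abundance × isotope mass) = 0.92223 × 27.977 + 0.04685 × 28.976 + 0.03092 × 29.974
= 25.80123 + 1.35753 + 0.92680 = 28.08556 Da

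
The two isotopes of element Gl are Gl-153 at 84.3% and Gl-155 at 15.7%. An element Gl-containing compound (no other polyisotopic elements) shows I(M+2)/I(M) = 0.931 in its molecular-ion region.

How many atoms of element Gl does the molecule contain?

5

For n independent Gl atoms, I(M+2)/I(M) = n · (abundance Gl-155) / (abundance Gl-153) = n · 0.157/0.843.
n = 0.931 × 0.843/0.157 = 5.00 ≈ 5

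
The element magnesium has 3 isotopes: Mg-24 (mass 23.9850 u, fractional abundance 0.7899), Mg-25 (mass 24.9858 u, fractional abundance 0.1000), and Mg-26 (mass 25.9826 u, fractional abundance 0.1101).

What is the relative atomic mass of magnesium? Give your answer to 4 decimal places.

24.3050 u

Average mass = Σ (abundance × isotope mass) = 0.7899 × 23.9850 + 0.1000 × 24.9858 + 0.1101 × 25.9826
= 18.94575 + 2.49858 + 2.86068 = 24.30501 u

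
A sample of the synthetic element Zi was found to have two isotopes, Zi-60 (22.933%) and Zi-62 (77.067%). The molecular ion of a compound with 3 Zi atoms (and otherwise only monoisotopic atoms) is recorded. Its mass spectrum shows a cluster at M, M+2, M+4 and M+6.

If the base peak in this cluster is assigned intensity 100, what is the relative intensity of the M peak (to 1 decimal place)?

2.6

Binomial terms of (0.22933 + 0.77067)^3: M 0.0121, M+2 0.1216, M+4 0.4086, M+6 0.4577 → M+6 is the base peak.
P(M+6) = C(3,3) × 0.22933^0 × 0.77067^3 = 1 × 1.0000 × 0.45772577 = 0.457726 (base)
P(M) = C(3,0) × 0.22933^3 × 0.77067^0 = 1 × 0.01206098 × 1.0000 = 0.012061
Relative intensity = 0.012061 / 0.457726 × 100 = 2.6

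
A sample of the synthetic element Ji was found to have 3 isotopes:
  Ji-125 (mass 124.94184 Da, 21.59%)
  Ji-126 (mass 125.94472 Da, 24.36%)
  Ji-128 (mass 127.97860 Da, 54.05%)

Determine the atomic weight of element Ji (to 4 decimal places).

The abundance-weighted mean is 0.2159 × 124.94184 + 0.2436 × 125.94472 + 0.5405 × 127.97860
= 26.974943 + 30.680134 + 69.172433 = 126.827510 Da

126.8275 Da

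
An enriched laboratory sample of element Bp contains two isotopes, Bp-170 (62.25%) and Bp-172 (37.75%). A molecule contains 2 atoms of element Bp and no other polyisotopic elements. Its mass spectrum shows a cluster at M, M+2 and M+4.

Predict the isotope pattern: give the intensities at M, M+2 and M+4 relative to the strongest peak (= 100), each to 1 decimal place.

The 2 Bp atoms are independent, so intensities follow the terms of (0.6225 + 0.3775)^2.
P(M) = 0.6225^2 = 0.387506
P(M+2) = 2 × 0.6225^1 × 0.3775^1 = 0.469987
P(M+4) = 0.3775^2 = 0.142506
The M+2 peak is largest (0.469987); scaling to 100 gives 82.5 : 100.0 : 30.3.

82.5 : 100.0 : 30.3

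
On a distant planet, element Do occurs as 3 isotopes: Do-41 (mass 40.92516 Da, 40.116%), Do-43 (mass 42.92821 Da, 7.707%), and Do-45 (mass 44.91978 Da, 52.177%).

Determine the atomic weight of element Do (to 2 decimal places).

Average mass = Σ (abundance × isotope mass) = 0.40116 × 40.92516 + 0.07707 × 42.92821 + 0.52177 × 44.91978
= 16.417537 + 3.308477 + 23.437794 = 43.163808 Da

43.16 Da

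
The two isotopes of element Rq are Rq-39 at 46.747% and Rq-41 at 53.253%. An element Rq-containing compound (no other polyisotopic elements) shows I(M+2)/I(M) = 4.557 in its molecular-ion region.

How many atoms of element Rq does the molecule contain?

4

With n Rq atoms, P(M+2)/P(M) = C(n,1)·p^(n−1)q / p^n = n·q/p = n · 0.53253/0.46747.
n = 4.557 × 0.46747/0.53253 = 4.00 ≈ 4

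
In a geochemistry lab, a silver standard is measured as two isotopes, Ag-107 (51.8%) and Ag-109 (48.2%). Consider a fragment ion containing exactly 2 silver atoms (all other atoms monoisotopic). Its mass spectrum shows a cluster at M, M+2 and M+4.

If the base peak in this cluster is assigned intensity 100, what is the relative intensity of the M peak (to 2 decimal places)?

Binomial terms of (0.518 + 0.482)^2: M 0.2683, M+2 0.4994, M+4 0.2323 → M+2 is the base peak.
P(M+2) = C(2,1) × 0.518^1 × 0.482^1 = 2 × 0.5180 × 0.4820 = 0.499352 (base)
P(M) = C(2,0) × 0.518^2 × 0.482^0 = 1 × 0.268324 × 1.0000 = 0.268324
Relative intensity = 0.268324 / 0.499352 × 100 = 53.73

53.73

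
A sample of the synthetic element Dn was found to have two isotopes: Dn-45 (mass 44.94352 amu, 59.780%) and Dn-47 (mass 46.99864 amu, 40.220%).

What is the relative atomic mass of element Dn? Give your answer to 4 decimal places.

The abundance-weighted mean is 0.59780 × 44.94352 + 0.40220 × 46.99864
= 26.867236 + 18.902853 = 45.770089 amu

45.7701 amu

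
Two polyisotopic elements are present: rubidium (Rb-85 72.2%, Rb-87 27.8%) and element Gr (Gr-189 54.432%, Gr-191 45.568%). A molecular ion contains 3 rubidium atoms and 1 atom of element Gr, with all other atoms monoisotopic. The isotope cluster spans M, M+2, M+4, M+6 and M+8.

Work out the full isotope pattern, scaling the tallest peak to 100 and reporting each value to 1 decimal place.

Rubidium pattern (n=3): 0.37636705 : 0.43475086 : 0.16739714 : 0.02148495
Element Gr pattern (n=1): 0.54432 : 0.45568
Convolve the two distributions (both contribute in 2-u steps):
  M: 0.37636705×0.54432 = 0.204864
  M+2: 0.37636705×0.45568 + 0.43475086×0.54432 = 0.408147
  M+4: 0.43475086×0.45568 + 0.16739714×0.54432 = 0.289225
  M+6: 0.16739714×0.45568 + 0.02148495×0.54432 = 0.087974
  M+8: 0.02148495×0.45568 = 0.009790
Scale to base peak (0.408147) = 100: 50.2 : 100.0 : 70.9 : 21.6 : 2.4

50.2 : 100.0 : 70.9 : 21.6 : 2.4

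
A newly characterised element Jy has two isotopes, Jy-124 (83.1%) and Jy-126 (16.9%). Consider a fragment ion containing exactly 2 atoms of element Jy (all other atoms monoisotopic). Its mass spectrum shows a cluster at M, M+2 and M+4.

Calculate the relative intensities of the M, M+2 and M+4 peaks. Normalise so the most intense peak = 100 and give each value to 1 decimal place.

100.0 : 40.7 : 4.1

Expanding (0.831 + 0.169)^2:
P(M) = 0.831^2 = 0.690561
P(M+2) = 2 × 0.831^1 × 0.169^1 = 0.280878
P(M+4) = 0.169^2 = 0.028561
The M peak is largest (0.690561); scaling to 100 gives 100.0 : 40.7 : 4.1.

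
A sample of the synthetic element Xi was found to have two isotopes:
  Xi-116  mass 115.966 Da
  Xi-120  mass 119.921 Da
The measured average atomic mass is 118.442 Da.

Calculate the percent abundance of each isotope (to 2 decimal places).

Writing the weighted mean with unknown fraction x of Xi-116:
115.966·x + 119.921·(1 − x) = 118.442
(115.966 − 119.921)·x = 118.442 − 119.921
x = -1.479 / -3.955 = 0.37396 → 37.40% Xi-116, 62.60% Xi-120.

Xi-116: 37.40%, Xi-120: 62.60%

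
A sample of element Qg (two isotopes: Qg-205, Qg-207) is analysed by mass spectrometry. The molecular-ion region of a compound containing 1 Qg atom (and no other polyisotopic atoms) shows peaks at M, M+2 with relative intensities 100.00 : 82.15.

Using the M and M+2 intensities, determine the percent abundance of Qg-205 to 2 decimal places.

54.90%

Let p = fractional abundance of Qg-205. I(M+2)/I(M) = [C(1,1)·p^0·(1−p)] / p^1 = 1·(1−p)/p = 82.15/100.00 = 0.8215
(1−p)/p = 0.8215/1 = 0.8215  ⇒  p = 1/(1 + 0.8215) = 0.5490
Qg-205: 54.90%, Qg-207: 45.10%.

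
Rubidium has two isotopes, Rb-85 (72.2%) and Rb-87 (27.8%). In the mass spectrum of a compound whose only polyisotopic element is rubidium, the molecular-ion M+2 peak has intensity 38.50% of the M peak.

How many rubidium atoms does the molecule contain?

For n independent Rb atoms, I(M+2)/I(M) = n · (abundance Rb-87) / (abundance Rb-85) = n · 0.278/0.722.
n = 0.3850 × 0.722/0.278 = 1.00 ≈ 1

1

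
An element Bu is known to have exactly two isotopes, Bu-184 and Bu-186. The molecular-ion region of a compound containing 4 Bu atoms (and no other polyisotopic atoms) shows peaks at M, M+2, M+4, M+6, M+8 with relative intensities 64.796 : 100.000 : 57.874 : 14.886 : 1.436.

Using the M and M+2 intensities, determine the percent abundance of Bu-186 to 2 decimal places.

Let p = fractional abundance of Bu-184. I(M+2)/I(M) = [C(4,1)·p^3·(1−p)] / p^4 = 4·(1−p)/p = 100.000/64.796 = 1.5433
(1−p)/p = 1.5433/4 = 0.3858  ⇒  p = 1/(1 + 0.3858) = 0.7216
Bu-184: 72.16%, Bu-186: 27.84%.

27.84%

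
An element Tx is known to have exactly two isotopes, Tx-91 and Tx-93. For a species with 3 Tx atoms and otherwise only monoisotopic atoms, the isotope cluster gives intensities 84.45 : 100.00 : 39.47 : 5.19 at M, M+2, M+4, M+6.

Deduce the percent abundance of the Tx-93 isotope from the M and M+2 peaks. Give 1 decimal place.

Write p for the Tx-91 fraction. I(M+2)/I(M) = [C(3,1)·p^2·(1−p)] / p^3 = 3·(1−p)/p = 100.00/84.45 = 1.1841
(1−p)/p = 1.1841/3 = 0.3947  ⇒  p = 1/(1 + 0.3947) = 0.7170
Tx-91: 71.7%, Tx-93: 28.3%.

28.3%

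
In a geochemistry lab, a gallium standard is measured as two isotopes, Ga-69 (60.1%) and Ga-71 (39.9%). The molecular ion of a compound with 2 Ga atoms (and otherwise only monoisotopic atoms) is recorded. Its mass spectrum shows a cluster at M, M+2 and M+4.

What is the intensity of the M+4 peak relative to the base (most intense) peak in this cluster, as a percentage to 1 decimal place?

33.2%

Binomial terms of (0.601 + 0.399)^2: M 0.3612, M+2 0.4796, M+4 0.1592 → M+2 is the base peak.
P(M+2) = C(2,1) × 0.601^1 × 0.399^1 = 2 × 0.6010 × 0.3990 = 0.479598 (base)
P(M+4) = C(2,2) × 0.601^0 × 0.399^2 = 1 × 1.0000 × 0.159201 = 0.159201
Relative intensity = 0.159201 / 0.479598 × 100 = 33.2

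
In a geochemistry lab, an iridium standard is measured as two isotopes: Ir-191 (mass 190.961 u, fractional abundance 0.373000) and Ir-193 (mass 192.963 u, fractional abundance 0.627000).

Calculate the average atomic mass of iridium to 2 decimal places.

192.22 u

The abundance-weighted mean is 0.373000 × 190.961 + 0.627000 × 192.963
= 71.2285 + 120.9878 = 192.2163 u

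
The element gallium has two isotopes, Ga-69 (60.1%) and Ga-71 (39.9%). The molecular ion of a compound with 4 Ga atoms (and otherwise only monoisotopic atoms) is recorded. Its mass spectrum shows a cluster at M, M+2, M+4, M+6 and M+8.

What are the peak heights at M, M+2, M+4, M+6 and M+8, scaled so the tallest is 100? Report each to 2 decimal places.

37.66 : 100.00 : 99.58 : 44.08 : 7.32

Each Ga atom is independently Ga-69 (p = 0.601) or Ga-71 (q = 0.399); the cluster is the binomial expansion (p + q)^4.
P(M) = 0.601^4 = 0.130466
P(M+2) = 4 × 0.601^3 × 0.399^1 = 0.346463
P(M+4) = 6 × 0.601^2 × 0.399^2 = 0.345021
P(M+6) = 4 × 0.601^1 × 0.399^3 = 0.152705
P(M+8) = 0.399^4 = 0.025345
The M+2 peak is largest (0.346463); scaling to 100 gives 37.66 : 100.00 : 99.58 : 44.08 : 7.32.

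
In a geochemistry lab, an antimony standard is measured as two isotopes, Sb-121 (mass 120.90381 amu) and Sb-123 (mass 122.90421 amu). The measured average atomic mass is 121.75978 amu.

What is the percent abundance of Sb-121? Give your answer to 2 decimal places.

With x = fraction of Sb-121 (so Sb-123 is 1 − x):
120.90381·x + 122.90421·(1 − x) = 121.75978
(120.90381 − 122.90421)·x = 121.75978 − 122.90421
x = -1.14443 / -2.00040 = 0.57210 → 57.21% Sb-121, 42.79% Sb-123.

57.21%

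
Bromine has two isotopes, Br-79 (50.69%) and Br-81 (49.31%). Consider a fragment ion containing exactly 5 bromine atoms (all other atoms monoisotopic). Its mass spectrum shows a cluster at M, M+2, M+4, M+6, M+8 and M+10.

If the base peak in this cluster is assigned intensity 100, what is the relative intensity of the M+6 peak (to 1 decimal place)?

Binomial terms of (0.5069 + 0.4931)^5: M 0.0335, M+2 0.1628, M+4 0.3167, M+6 0.3081, M+8 0.1498, M+10 0.0292 → M+4 is the base peak.
P(M+4) = C(5,2) × 0.5069^3 × 0.4931^2 = 10 × 0.13024674 × 0.24314761 = 0.316692 (base)
P(M+6) = C(5,3) × 0.5069^2 × 0.4931^3 = 10 × 0.25694761 × 0.11989609 = 0.308070
Relative intensity = 0.308070 / 0.316692 × 100 = 97.3

97.3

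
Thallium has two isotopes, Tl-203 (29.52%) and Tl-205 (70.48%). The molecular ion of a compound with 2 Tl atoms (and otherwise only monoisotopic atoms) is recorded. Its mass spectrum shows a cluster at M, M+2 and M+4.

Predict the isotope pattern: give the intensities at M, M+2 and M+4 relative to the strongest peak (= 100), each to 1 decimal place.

17.5 : 83.8 : 100.0

Each Tl atom is independently Tl-203 (p = 0.2952) or Tl-205 (q = 0.7048); the cluster is the binomial expansion (p + q)^2.
P(M) = 0.2952^2 = 0.087143
P(M+2) = 2 × 0.2952^1 × 0.7048^1 = 0.416114
P(M+4) = 0.7048^2 = 0.496743
The M+4 peak is largest (0.496743); scaling to 100 gives 17.5 : 83.8 : 100.0.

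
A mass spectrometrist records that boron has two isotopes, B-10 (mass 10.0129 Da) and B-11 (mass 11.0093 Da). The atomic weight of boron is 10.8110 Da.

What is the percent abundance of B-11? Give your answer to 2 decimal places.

80.10%

Writing the weighted mean with unknown fraction x of B-10:
10.0129·x + 11.0093·(1 − x) = 10.8110
(10.0129 − 11.0093)·x = 10.8110 − 11.0093
x = -0.1983 / -0.9964 = 0.19902 → 19.90% B-10, 80.10% B-11.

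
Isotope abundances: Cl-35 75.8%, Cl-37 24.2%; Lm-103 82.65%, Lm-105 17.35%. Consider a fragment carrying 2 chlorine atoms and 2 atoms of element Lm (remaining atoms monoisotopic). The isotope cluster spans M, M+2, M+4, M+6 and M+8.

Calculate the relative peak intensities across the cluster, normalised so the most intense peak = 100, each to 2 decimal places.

Chlorine pattern (n=2): 0.574564 : 0.366872 : 0.058564
Element Lm pattern (n=2): 0.68310225 : 0.2867955 : 0.03010225
Convolve the two distributions (both contribute in 2-u steps):
  M: 0.574564×0.68310225 = 0.392486
  M+2: 0.574564×0.2867955 + 0.366872×0.68310225 = 0.415393
  M+4: 0.574564×0.03010225 + 0.366872×0.2867955 + 0.058564×0.68310225 = 0.162518
  M+6: 0.366872×0.03010225 + 0.058564×0.2867955 = 0.027840
  M+8: 0.058564×0.03010225 = 0.001763
Scale to base peak (0.415393) = 100: 94.49 : 100.00 : 39.12 : 6.70 : 0.42

94.49 : 100.00 : 39.12 : 6.70 : 0.42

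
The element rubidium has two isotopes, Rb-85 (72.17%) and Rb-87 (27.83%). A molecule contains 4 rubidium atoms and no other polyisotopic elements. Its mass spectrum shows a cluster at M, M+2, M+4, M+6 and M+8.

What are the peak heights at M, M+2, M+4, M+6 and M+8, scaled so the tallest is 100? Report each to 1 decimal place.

64.8 : 100.0 : 57.8 : 14.9 : 1.4

Expanding (0.7217 + 0.2783)^4:
P(M) = 0.7217^4 = 0.271286
P(M+2) = 4 × 0.7217^3 × 0.2783^1 = 0.418450
P(M+4) = 6 × 0.7217^2 × 0.2783^2 = 0.242042
P(M+6) = 4 × 0.7217^1 × 0.2783^3 = 0.062224
P(M+8) = 0.2783^4 = 0.005999
The M+2 peak is largest (0.418450); scaling to 100 gives 64.8 : 100.0 : 57.8 : 14.9 : 1.4.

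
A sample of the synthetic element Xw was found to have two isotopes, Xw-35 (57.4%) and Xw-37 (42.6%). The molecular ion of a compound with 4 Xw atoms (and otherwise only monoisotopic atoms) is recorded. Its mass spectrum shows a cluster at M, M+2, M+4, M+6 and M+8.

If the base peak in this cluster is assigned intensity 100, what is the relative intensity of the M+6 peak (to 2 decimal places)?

(0.574 + 0.426)^4 gives M 0.1086, M+2 0.3223, M+4 0.3588, M+6 0.1775, M+8 0.0329; the largest is M+4.
P(M+4) = C(4,2) × 0.574^2 × 0.426^2 = 6 × 0.329476 × 0.181476 = 0.358752 (base)
P(M+6) = C(4,3) × 0.574^1 × 0.426^3 = 4 × 0.5740 × 0.07730878 = 0.177501
Relative intensity = 0.177501 / 0.358752 × 100 = 49.48

49.48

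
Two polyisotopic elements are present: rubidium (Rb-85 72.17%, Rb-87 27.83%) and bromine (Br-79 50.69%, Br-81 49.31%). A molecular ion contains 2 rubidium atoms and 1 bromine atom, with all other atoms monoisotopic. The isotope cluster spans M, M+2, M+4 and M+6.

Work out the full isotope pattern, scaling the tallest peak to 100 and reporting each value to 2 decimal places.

57.34 : 100.00 : 51.54 : 8.29

Rubidium pattern (n=2): 0.52085089 : 0.40169822 : 0.07745089
Bromine pattern (n=1): 0.5069 : 0.4931
Convolve the two distributions (both contribute in 2-u steps):
  M: 0.52085089×0.5069 = 0.264019
  M+2: 0.52085089×0.4931 + 0.40169822×0.5069 = 0.460452
  M+4: 0.40169822×0.4931 + 0.07745089×0.5069 = 0.237337
  M+6: 0.07745089×0.4931 = 0.038191
Scale to base peak (0.460452) = 100: 57.34 : 100.00 : 51.54 : 8.29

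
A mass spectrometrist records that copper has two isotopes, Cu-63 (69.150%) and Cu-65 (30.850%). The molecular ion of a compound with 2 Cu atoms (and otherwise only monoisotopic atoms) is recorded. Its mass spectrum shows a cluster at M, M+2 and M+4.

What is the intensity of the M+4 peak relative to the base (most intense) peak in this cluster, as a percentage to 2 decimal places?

19.90%

Term probabilities: M 0.4782, M+2 0.4267, M+4 0.0952. Base peak = M.
P(M) = C(2,0) × 0.69150^2 × 0.30850^0 = 1 × 0.47817225 × 1.0000 = 0.478172 (base)
P(M+4) = C(2,2) × 0.69150^0 × 0.30850^2 = 1 × 1.0000 × 0.09517225 = 0.095172
Relative intensity = 0.095172 / 0.478172 × 100 = 19.90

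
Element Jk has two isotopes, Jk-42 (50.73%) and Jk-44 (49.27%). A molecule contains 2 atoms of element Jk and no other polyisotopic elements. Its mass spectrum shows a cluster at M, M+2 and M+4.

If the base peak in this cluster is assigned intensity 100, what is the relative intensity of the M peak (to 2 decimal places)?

51.48

Binomial terms of (0.5073 + 0.4927)^2: M 0.2574, M+2 0.4999, M+4 0.2428 → M+2 is the base peak.
P(M+2) = C(2,1) × 0.5073^1 × 0.4927^1 = 2 × 0.5073 × 0.4927 = 0.499893 (base)
P(M) = C(2,0) × 0.5073^2 × 0.4927^0 = 1 × 0.25735329 × 1.0000 = 0.257353
Relative intensity = 0.257353 / 0.499893 × 100 = 51.48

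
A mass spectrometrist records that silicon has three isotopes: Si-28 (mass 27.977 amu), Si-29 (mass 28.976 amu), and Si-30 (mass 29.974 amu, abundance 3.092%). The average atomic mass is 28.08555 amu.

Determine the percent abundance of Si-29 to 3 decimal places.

The remaining 96.908% is split between Si-28 (fraction x) and Si-29 (fraction 0.96908 − x).
Substituting: 27.977x + 28.976(0.96908 − x) = 27.15875392
(27.977 − 28.976)x = -0.92130816  ⇒  x = 0.92223, y = 0.04685
Si-28: 92.223%, Si-29: 4.685%.

4.685%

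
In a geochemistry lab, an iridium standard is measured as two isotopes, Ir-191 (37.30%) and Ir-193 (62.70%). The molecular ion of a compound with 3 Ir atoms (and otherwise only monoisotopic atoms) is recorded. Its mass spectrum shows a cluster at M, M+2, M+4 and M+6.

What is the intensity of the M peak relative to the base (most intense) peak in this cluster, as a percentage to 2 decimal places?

Term probabilities: M 0.0519, M+2 0.2617, M+4 0.4399, M+6 0.2465. Base peak = M+4.
P(M+4) = C(3,2) × 0.3730^1 × 0.6270^2 = 3 × 0.3730 × 0.393129 = 0.439911 (base)
P(M) = C(3,0) × 0.3730^3 × 0.6270^0 = 1 × 0.05189512 × 1.0000 = 0.051895
Relative intensity = 0.051895 / 0.439911 × 100 = 11.80

11.80%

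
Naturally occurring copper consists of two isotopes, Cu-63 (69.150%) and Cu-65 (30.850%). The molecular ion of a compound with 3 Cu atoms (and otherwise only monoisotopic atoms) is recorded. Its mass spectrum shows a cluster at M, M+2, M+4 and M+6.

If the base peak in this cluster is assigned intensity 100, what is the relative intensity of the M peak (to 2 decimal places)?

74.72

(0.69150 + 0.30850)^3 gives M 0.3307, M+2 0.4425, M+4 0.1974, M+6 0.0294; the largest is M+2.
P(M+2) = C(3,1) × 0.69150^2 × 0.30850^1 = 3 × 0.47817225 × 0.3085 = 0.442548 (base)
P(M) = C(3,0) × 0.69150^3 × 0.30850^0 = 1 × 0.33065611 × 1.0000 = 0.330656
Relative intensity = 0.330656 / 0.442548 × 100 = 74.72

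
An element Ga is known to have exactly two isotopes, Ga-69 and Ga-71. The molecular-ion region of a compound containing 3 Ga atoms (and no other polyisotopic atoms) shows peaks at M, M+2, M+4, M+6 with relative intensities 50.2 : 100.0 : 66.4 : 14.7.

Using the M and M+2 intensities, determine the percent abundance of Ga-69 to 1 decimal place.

If p is the fraction of Ga that is Ga-69, then I(M+2)/I(M) = [C(3,1)·p^2·(1−p)] / p^3 = 3·(1−p)/p = 100.0/50.2 = 1.9920
(1−p)/p = 1.9920/3 = 0.6640  ⇒  p = 1/(1 + 0.6640) = 0.6010
Ga-69: 60.1%, Ga-71: 39.9%.

60.1%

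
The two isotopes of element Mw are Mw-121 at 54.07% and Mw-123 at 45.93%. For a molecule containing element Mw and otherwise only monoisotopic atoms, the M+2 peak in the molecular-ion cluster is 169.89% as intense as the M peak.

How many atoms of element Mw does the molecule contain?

For n independent Mw atoms, I(M+2)/I(M) = n · (abundance Mw-123) / (abundance Mw-121) = n · 0.4593/0.5407.
n = 1.6989 × 0.5407/0.4593 = 2.00 ≈ 2

2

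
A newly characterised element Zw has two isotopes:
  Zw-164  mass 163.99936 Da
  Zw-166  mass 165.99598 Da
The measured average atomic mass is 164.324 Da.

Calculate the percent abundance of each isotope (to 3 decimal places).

Zw-164: 83.741%, Zw-166: 16.259%

Let x be the fractional abundance of Zw-164; then Zw-166 has abundance 1 − x.
163.99936·x + 165.99598·(1 − x) = 164.324
(163.99936 − 165.99598)·x = 164.324 − 165.99598
x = -1.67198 / -1.99662 = 0.83741 → 83.741% Zw-164, 16.259% Zw-166.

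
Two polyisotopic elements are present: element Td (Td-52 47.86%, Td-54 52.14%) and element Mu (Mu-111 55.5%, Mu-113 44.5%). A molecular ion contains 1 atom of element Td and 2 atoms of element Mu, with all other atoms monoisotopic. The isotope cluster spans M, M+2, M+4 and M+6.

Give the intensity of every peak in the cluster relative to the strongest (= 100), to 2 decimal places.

Element Td pattern (n=1): 0.4786 : 0.5214
Element Mu pattern (n=2): 0.308025 : 0.49395 : 0.198025
Convolve the two distributions (both contribute in 2-u steps):
  M: 0.4786×0.308025 = 0.147421
  M+2: 0.4786×0.49395 + 0.5214×0.308025 = 0.397009
  M+4: 0.4786×0.198025 + 0.5214×0.49395 = 0.352320
  M+6: 0.5214×0.198025 = 0.103250
Scale to base peak (0.397009) = 100: 37.13 : 100.00 : 88.74 : 26.01

37.13 : 100.00 : 88.74 : 26.01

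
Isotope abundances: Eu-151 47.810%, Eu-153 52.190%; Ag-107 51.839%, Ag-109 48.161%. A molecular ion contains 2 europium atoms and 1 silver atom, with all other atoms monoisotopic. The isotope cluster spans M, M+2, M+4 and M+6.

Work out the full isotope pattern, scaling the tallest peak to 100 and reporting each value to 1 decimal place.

Europium pattern (n=2): 0.22857961 : 0.49904078 : 0.27237961
Silver pattern (n=1): 0.51839 : 0.48161
Convolve the two distributions (both contribute in 2-u steps):
  M: 0.22857961×0.51839 = 0.118493
  M+2: 0.22857961×0.48161 + 0.49904078×0.51839 = 0.368784
  M+4: 0.49904078×0.48161 + 0.27237961×0.51839 = 0.381542
  M+6: 0.27237961×0.48161 = 0.131181
Scale to base peak (0.381542) = 100: 31.1 : 96.7 : 100.0 : 34.4

31.1 : 96.7 : 100.0 : 34.4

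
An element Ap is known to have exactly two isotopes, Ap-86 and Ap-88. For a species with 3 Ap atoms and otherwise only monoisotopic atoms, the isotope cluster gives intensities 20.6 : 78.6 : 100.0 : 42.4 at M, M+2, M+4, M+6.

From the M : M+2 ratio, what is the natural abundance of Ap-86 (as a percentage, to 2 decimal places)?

If p is the fraction of Ap that is Ap-86, then I(M+2)/I(M) = [C(3,1)·p^2·(1−p)] / p^3 = 3·(1−p)/p = 78.6/20.6 = 3.8155
(1−p)/p = 3.8155/3 = 1.2718  ⇒  p = 1/(1 + 1.2718) = 0.4402
Ap-86: 44.02%, Ap-88: 55.98%.

44.02%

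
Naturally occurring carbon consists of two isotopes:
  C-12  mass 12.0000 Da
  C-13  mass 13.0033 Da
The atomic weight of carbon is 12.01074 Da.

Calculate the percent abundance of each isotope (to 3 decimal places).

C-12: 98.930%, C-13: 1.070%

Let x be the fractional abundance of C-12; then C-13 has abundance 1 − x.
12.0000·x + 13.0033·(1 − x) = 12.01074
(12.0000 − 13.0033)·x = 12.01074 − 13.0033
x = -0.99256 / -1.0033 = 0.98930 → 98.930% C-12, 1.070% C-13.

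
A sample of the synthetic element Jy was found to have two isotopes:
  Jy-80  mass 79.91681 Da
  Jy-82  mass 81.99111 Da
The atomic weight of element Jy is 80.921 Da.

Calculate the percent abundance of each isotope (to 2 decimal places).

Jy-80: 51.59%, Jy-82: 48.41%

With x = fraction of Jy-80 (so Jy-82 is 1 − x):
79.91681·x + 81.99111·(1 − x) = 80.921
(79.91681 − 81.99111)·x = 80.921 − 81.99111
x = -1.07011 / -2.07430 = 0.51589 → 51.59% Jy-80, 48.41% Jy-82.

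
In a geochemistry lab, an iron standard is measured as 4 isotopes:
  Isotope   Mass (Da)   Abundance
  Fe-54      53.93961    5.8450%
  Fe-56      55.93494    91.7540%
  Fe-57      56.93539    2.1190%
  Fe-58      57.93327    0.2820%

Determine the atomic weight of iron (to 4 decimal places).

55.8451 Da

Weight each isotope mass by its fractional abundance: 0.058450 × 53.93961 + 0.917540 × 55.93494 + 0.021190 × 56.93539 + 0.002820 × 57.93327
= 3.152770 + 51.322545 + 1.206461 + 0.163372 = 55.845148 Da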